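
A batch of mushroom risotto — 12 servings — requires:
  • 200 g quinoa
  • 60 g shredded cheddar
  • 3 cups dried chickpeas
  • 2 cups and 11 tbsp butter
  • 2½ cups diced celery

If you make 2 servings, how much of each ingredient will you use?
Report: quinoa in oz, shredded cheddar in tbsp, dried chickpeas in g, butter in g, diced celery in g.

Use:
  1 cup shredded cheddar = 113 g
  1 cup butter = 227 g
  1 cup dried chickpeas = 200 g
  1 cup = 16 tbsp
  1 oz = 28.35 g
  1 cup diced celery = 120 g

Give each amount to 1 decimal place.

quinoa: 1.2 oz; shredded cheddar: 1.4 tbsp; dried chickpeas: 100.0 g; butter: 101.7 g; diced celery: 50.0 g

Scaling factor: 2/12 = 1/6.
quinoa: 200 g × 1/6 ÷ 28.35 g/oz ≈ 1.2 oz
shredded cheddar: 60 g × 1/6 ÷ 113 g/cup × 16 tbsp/cup ≈ 1.4 tbsp
dried chickpeas: 3 cup × 1/6 × 200 g/cup = 100.0 g
butter: (2 cup + 11 tbsp = 2.6875 cup) × 1/6 × 227 g/cup ≈ 101.7 g
diced celery: 2.5 cup × 1/6 × 120 g/cup = 50.0 g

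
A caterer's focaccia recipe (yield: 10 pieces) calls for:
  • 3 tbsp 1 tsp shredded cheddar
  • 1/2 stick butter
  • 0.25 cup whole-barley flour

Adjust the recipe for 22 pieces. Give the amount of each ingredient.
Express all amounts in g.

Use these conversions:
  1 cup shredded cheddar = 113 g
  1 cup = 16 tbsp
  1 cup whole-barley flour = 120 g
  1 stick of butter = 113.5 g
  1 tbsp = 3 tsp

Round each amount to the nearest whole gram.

shredded cheddar: 52 g; butter: 125 g; whole-barley flour: 66 g

Scaling factor: 22/10 = 11/5 = 2.2.
shredded cheddar: (3 tbsp + 1 tsp = 10/3 tbsp) × 11/5 ÷ 16 tbsp/cup × 113 g/cup ≈ 52 g
butter: 0.5 stick × 11/5 × 113.5 g/stick ≈ 125 g
whole-barley flour: 0.25 cup × 11/5 × 120 g/cup = 66 g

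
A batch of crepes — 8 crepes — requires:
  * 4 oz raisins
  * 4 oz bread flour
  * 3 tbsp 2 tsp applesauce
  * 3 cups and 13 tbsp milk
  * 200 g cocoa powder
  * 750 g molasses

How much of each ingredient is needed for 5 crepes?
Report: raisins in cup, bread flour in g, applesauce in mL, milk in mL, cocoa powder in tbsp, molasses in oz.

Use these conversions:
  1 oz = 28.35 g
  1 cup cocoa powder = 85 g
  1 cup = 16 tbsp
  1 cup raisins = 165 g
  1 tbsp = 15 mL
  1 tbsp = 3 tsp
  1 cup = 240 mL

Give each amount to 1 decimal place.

raisins: 0.4 cup; bread flour: 70.9 g; applesauce: 34.4 mL; milk: 571.9 mL; cocoa powder: 23.5 tbsp; molasses: 16.5 oz

Scaling factor: 5/8 = 0.625.
raisins: 4 oz × 5/8 × 28.35 g/oz ÷ 165 g/cup ≈ 0.4 cup
bread flour: 4 oz × 5/8 × 28.35 g/oz ≈ 70.9 g
applesauce: (3 tbsp + 2 tsp = 11/3 tbsp) × 5/8 × 15 mL/tbsp ≈ 34.4 mL
milk: (3 cup + 13 tbsp = 3.8125 cup) × 5/8 × 240 mL/cup ≈ 571.9 mL
cocoa powder: 200 g × 5/8 ÷ 85 g/cup × 16 tbsp/cup ≈ 23.5 tbsp
molasses: 750 g × 5/8 ÷ 28.35 g/oz ≈ 16.5 oz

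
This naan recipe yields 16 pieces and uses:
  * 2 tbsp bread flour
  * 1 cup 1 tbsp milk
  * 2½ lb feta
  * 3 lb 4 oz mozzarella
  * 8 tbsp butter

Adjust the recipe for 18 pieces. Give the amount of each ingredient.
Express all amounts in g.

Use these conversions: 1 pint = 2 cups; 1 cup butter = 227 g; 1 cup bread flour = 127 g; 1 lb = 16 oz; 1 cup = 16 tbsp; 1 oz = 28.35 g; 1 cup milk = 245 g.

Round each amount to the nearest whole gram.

bread flour: 18 g; milk: 293 g; feta: 1276 g; mozzarella: 1658 g; butter: 128 g

Scaling factor: 18/16 = 9/8 = 1.125.
bread flour: 2 tbsp × 9/8 ÷ 16 tbsp/cup × 127 g/cup ≈ 18 g
milk: (1 cup + 1 tbsp = 1.0625 cup) × 9/8 × 245 g/cup ≈ 293 g
feta: 2.5 lb × 9/8 × 16 oz/lb × 28.35 g/oz ≈ 1276 g
mozzarella: (3 lb + 4 oz = 3.25 lb) × 9/8 × 16 oz/lb × 28.35 g/oz ≈ 1658 g
butter: 8 tbsp × 9/8 ÷ 16 tbsp/cup × 227 g/cup ≈ 128 g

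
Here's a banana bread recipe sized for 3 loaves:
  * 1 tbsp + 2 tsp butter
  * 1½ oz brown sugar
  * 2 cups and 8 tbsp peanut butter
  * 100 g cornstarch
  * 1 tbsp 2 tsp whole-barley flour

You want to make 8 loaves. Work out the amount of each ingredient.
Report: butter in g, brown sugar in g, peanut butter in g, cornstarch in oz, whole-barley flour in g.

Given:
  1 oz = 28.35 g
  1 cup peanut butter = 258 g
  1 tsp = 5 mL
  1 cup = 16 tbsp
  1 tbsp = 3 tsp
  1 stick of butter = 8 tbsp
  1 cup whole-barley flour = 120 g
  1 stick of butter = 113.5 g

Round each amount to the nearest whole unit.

Scaling factor: 8/3.
butter: (1 tbsp + 2 tsp = 5/3 tbsp) × 8/3 ÷ 8 tbsp/stick × 113.5 g/stick ≈ 63 g
brown sugar: 1.5 oz × 8/3 × 28.35 g/oz ≈ 113 g
peanut butter: (2 cup + 8 tbsp = 2.5 cup) × 8/3 × 258 g/cup = 1720 g
cornstarch: 100 g × 8/3 ÷ 28.35 g/oz ≈ 9 oz
whole-barley flour: (1 tbsp + 2 tsp = 5/3 tbsp) × 8/3 ÷ 16 tbsp/cup × 120 g/cup ≈ 33 g

butter: 63 g; brown sugar: 113 g; peanut butter: 1720 g; cornstarch: 9 oz; whole-barley flour: 33 g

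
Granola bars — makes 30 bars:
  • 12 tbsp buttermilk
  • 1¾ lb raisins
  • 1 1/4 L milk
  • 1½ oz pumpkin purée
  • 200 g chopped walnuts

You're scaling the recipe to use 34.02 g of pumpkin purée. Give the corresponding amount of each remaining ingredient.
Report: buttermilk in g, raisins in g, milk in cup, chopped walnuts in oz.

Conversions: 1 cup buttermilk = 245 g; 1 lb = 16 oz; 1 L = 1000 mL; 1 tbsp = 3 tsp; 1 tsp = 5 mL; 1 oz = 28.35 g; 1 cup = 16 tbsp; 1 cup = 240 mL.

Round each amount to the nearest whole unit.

buttermilk: 147 g; raisins: 635 g; milk: 4 cup; chopped walnuts: 6 oz

The original recipe has 42.525 g of pumpkin purée, so the scaling factor is 34.02 ÷ 42.525 = 4/5 = 0.8.
buttermilk: 12 tbsp × 4/5 ÷ 16 tbsp/cup × 245 g/cup = 147 g
raisins: 1.75 lb × 4/5 × 16 oz/lb × 28.35 g/oz ≈ 635 g
milk: 1.25 L × 4/5 × 1000 mL/L ÷ 240 mL/cup ≈ 4 cup
chopped walnuts: 200 g × 4/5 ÷ 28.35 g/oz ≈ 6 oz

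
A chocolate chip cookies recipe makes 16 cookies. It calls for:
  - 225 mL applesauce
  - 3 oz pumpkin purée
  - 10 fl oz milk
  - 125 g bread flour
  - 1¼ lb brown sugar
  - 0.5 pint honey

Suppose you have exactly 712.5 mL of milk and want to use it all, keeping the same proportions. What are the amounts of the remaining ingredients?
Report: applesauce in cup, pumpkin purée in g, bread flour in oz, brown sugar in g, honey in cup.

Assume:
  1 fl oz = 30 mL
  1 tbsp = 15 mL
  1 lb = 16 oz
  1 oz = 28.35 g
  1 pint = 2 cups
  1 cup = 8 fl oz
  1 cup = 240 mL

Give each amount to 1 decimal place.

applesauce: 2.2 cup; pumpkin purée: 202.0 g; bread flour: 10.5 oz; brown sugar: 1346.6 g; honey: 2.4 cup

The original recipe has 300 mL of milk, so the scaling factor is 712.5 ÷ 300 = 19/8 = 2.375.
applesauce: 225 mL × 19/8 ÷ 240 mL/cup ≈ 2.2 cup
pumpkin purée: 3 oz × 19/8 × 28.35 g/oz ≈ 202.0 g
bread flour: 125 g × 19/8 ÷ 28.35 g/oz ≈ 10.5 oz
brown sugar: 1.25 lb × 19/8 × 16 oz/lb × 28.35 g/oz ≈ 1346.6 g
honey: 0.5 pint × 19/8 × 2 cup/pint ≈ 2.4 cup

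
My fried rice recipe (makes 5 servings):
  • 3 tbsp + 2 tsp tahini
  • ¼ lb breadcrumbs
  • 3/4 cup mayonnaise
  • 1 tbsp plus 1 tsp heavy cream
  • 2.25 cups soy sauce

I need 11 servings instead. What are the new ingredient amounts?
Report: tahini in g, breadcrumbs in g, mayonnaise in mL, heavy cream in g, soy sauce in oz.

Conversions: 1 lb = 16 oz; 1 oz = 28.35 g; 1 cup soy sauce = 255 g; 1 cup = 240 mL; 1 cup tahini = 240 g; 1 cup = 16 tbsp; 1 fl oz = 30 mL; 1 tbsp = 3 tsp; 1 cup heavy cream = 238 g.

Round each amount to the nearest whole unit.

tahini: 121 g; breadcrumbs: 249 g; mayonnaise: 396 mL; heavy cream: 44 g; soy sauce: 45 oz

Scaling factor: 11/5 = 2.2.
tahini: (3 tbsp + 2 tsp = 11/3 tbsp) × 11/5 ÷ 16 tbsp/cup × 240 g/cup = 121 g
breadcrumbs: 0.25 lb × 11/5 × 16 oz/lb × 28.35 g/oz ≈ 249 g
mayonnaise: 0.75 cup × 11/5 × 240 mL/cup = 396 mL
heavy cream: (1 tbsp + 1 tsp = 4/3 tbsp) × 11/5 ÷ 16 tbsp/cup × 238 g/cup ≈ 44 g
soy sauce: 2.25 cup × 11/5 × 255 g/cup ÷ 28.35 g/oz ≈ 45 oz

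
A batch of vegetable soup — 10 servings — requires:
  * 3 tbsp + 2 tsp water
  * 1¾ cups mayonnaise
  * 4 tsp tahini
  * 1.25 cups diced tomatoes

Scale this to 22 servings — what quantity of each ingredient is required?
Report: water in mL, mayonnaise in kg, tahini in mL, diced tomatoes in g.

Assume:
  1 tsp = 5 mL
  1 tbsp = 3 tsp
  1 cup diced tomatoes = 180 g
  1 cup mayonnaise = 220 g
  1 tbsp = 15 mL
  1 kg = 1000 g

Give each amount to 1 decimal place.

Scaling factor: 22/10 = 11/5 = 2.2.
water: (3 tbsp + 2 tsp = 11/3 tbsp) × 11/5 × 15 mL/tbsp = 121.0 mL
mayonnaise: 1.75 cup × 11/5 × 220 g/cup ÷ 1000 g/kg ≈ 0.8 kg
tahini: 4 tsp × 11/5 × 5 mL/tsp = 44.0 mL
diced tomatoes: 1.25 cup × 11/5 × 180 g/cup = 495.0 g

water: 121.0 mL; mayonnaise: 0.8 kg; tahini: 44.0 mL; diced tomatoes: 495.0 g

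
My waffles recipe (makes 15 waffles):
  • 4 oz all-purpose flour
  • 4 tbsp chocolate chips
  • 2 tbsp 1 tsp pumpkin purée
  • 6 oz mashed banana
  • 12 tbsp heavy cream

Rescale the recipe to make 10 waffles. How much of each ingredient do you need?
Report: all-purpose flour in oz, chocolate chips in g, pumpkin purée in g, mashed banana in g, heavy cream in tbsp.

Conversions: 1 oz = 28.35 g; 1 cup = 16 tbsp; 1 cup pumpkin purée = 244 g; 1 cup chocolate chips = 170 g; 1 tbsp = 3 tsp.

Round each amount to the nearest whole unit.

Scaling factor: 10/15 = 2/3.
all-purpose flour: 4 oz × 2/3 ≈ 3 oz
chocolate chips: 4 tbsp × 2/3 ÷ 16 tbsp/cup × 170 g/cup ≈ 28 g
pumpkin purée: (2 tbsp + 1 tsp = 7/3 tbsp) × 2/3 ÷ 16 tbsp/cup × 244 g/cup ≈ 24 g
mashed banana: 6 oz × 2/3 × 28.35 g/oz ≈ 113 g
heavy cream: 12 tbsp × 2/3 = 8 tbsp

all-purpose flour: 3 oz; chocolate chips: 28 g; pumpkin purée: 24 g; mashed banana: 113 g; heavy cream: 8 tbsp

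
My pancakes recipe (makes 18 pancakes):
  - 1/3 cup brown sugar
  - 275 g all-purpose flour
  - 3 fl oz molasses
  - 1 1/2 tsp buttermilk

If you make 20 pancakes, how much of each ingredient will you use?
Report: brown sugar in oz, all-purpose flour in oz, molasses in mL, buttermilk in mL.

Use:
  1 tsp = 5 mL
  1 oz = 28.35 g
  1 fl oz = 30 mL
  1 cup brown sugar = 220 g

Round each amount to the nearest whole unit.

Scaling factor: 20/18 = 10/9.
brown sugar: 1/3 cup × 10/9 × 220 g/cup ÷ 28.35 g/oz ≈ 3 oz
all-purpose flour: 275 g × 10/9 ÷ 28.35 g/oz ≈ 11 oz
molasses: 3 fl oz × 10/9 × 30 mL/fl oz = 100 mL
buttermilk: 1.5 tsp × 10/9 × 5 mL/tsp ≈ 8 mL

brown sugar: 3 oz; all-purpose flour: 11 oz; molasses: 100 mL; buttermilk: 8 mL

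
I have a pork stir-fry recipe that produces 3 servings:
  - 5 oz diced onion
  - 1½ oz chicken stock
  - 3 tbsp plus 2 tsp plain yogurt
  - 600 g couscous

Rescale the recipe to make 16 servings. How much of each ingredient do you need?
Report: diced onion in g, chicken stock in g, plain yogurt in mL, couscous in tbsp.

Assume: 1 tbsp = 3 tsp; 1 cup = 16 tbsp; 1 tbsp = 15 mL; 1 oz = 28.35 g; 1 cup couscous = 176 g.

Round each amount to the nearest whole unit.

Scaling factor: 16/3.
diced onion: 5 oz × 16/3 × 28.35 g/oz = 756 g
chicken stock: 1.5 oz × 16/3 × 28.35 g/oz ≈ 227 g
plain yogurt: (3 tbsp + 2 tsp = 11/3 tbsp) × 16/3 × 15 mL/tbsp ≈ 293 mL
couscous: 600 g × 16/3 ÷ 176 g/cup × 16 tbsp/cup ≈ 291 tbsp

diced onion: 756 g; chicken stock: 227 g; plain yogurt: 293 mL; couscous: 291 tbsp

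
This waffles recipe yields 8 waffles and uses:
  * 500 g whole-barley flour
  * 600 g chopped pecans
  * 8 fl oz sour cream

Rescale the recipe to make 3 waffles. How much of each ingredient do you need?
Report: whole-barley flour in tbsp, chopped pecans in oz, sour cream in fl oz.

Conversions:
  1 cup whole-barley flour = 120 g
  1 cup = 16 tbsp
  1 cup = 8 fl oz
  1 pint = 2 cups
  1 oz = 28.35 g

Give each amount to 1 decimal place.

whole-barley flour: 25.0 tbsp; chopped pecans: 7.9 oz; sour cream: 3.0 fl oz

Scaling factor: 3/8 = 0.375.
whole-barley flour: 500 g × 3/8 ÷ 120 g/cup × 16 tbsp/cup = 25.0 tbsp
chopped pecans: 600 g × 3/8 ÷ 28.35 g/oz ≈ 7.9 oz
sour cream: 8 fl oz × 3/8 = 3.0 fl oz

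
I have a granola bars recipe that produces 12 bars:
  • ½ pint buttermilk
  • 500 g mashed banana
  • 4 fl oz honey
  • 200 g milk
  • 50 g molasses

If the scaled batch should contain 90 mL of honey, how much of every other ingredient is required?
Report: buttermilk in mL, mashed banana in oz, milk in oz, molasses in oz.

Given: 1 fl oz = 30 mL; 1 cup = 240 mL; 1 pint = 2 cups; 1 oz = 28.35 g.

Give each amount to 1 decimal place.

buttermilk: 180.0 mL; mashed banana: 13.2 oz; milk: 5.3 oz; molasses: 1.3 oz

The original recipe has 120 mL of honey, so the scaling factor is 90 ÷ 120 = 3/4 = 0.75.
buttermilk: 0.5 pint × 3/4 × 2 cup/pint × 240 mL/cup = 180.0 mL
mashed banana: 500 g × 3/4 ÷ 28.35 g/oz ≈ 13.2 oz
milk: 200 g × 3/4 ÷ 28.35 g/oz ≈ 5.3 oz
molasses: 50 g × 3/4 ÷ 28.35 g/oz ≈ 1.3 oz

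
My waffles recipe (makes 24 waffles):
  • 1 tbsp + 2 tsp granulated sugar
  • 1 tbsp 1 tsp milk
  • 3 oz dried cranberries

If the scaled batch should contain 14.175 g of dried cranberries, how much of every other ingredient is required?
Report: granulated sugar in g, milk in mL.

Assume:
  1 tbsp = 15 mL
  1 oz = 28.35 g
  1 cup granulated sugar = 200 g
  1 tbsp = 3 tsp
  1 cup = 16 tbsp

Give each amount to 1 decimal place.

granulated sugar: 3.5 g; milk: 3.3 mL

The original recipe has 85.05 g of dried cranberries, so the scaling factor is 14.175 ÷ 85.05 = 1/6.
granulated sugar: (1 tbsp + 2 tsp = 5/3 tbsp) × 1/6 ÷ 16 tbsp/cup × 200 g/cup ≈ 3.5 g
milk: (1 tbsp + 1 tsp = 4/3 tbsp) × 1/6 × 15 mL/tbsp ≈ 3.3 mL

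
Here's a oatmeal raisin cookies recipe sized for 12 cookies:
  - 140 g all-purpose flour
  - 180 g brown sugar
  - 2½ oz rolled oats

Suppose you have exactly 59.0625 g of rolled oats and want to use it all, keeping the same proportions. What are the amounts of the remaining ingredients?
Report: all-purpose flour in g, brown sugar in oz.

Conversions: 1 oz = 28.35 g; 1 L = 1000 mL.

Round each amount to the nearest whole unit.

The original recipe has 70.875 g of rolled oats, so the scaling factor is 59.0625 ÷ 70.875 = 5/6.
all-purpose flour: 140 g × 5/6 ≈ 117 g
brown sugar: 180 g × 5/6 ÷ 28.35 g/oz ≈ 5 oz

all-purpose flour: 117 g; brown sugar: 5 oz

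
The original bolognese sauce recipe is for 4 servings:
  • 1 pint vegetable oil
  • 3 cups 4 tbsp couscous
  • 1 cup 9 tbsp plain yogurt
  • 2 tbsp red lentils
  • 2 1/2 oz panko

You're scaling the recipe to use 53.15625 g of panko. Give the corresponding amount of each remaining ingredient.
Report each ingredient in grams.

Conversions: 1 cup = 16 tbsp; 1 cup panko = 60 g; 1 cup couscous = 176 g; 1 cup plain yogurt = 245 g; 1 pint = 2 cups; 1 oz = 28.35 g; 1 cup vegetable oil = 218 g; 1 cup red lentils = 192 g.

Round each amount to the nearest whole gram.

The original recipe has 70.875 g of panko, so the scaling factor is 53.15625 ÷ 70.875 = 3/4 = 0.75.
vegetable oil: 1 pint × 3/4 × 2 cup/pint × 218 g/cup = 327 g
couscous: (3 cup + 4 tbsp = 3.25 cup) × 3/4 × 176 g/cup = 429 g
plain yogurt: (1 cup + 9 tbsp = 1.5625 cup) × 3/4 × 245 g/cup ≈ 287 g
red lentils: 2 tbsp × 3/4 ÷ 16 tbsp/cup × 192 g/cup = 18 g

vegetable oil: 327 g; couscous: 429 g; plain yogurt: 287 g; red lentils: 18 g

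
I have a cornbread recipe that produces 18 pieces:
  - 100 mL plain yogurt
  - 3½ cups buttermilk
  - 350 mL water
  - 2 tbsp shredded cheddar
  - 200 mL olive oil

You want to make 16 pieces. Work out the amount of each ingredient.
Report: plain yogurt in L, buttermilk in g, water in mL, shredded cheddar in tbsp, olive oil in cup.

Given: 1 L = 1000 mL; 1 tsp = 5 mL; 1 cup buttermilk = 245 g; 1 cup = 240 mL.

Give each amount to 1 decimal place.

plain yogurt: 0.1 L; buttermilk: 762.2 g; water: 311.1 mL; shredded cheddar: 1.8 tbsp; olive oil: 0.7 cup

Scaling factor: 16/18 = 8/9.
plain yogurt: 100 mL × 8/9 ÷ 1000 mL/L ≈ 0.1 L
buttermilk: 3.5 cup × 8/9 × 245 g/cup ≈ 762.2 g
water: 350 mL × 8/9 ≈ 311.1 mL
shredded cheddar: 2 tbsp × 8/9 ≈ 1.8 tbsp
olive oil: 200 mL × 8/9 ÷ 240 mL/cup ≈ 0.7 cup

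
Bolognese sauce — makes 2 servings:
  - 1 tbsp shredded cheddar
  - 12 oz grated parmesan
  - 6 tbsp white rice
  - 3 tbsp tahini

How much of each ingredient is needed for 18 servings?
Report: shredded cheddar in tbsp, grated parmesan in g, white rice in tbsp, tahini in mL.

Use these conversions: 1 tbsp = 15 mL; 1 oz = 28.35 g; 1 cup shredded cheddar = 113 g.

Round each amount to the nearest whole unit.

shredded cheddar: 9 tbsp; grated parmesan: 3062 g; white rice: 54 tbsp; tahini: 405 mL

Scaling factor: 18/2 = 9.
shredded cheddar: 1 tbsp × 9 = 9 tbsp
grated parmesan: 12 oz × 9 × 28.35 g/oz ≈ 3062 g
white rice: 6 tbsp × 9 = 54 tbsp
tahini: 3 tbsp × 9 × 15 mL/tbsp = 405 mL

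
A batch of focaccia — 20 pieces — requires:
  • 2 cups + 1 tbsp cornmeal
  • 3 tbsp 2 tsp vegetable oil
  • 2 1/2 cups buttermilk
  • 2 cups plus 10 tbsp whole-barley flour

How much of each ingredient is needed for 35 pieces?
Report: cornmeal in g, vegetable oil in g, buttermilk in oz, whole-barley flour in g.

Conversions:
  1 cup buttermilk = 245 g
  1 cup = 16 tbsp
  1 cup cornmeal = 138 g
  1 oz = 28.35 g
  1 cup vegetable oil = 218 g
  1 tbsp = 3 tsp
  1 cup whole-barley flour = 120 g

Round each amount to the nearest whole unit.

Scaling factor: 35/20 = 7/4 = 1.75.
cornmeal: (2 cup + 1 tbsp = 2.0625 cup) × 7/4 × 138 g/cup ≈ 498 g
vegetable oil: (3 tbsp + 2 tsp = 11/3 tbsp) × 7/4 ÷ 16 tbsp/cup × 218 g/cup ≈ 87 g
buttermilk: 2.5 cup × 7/4 × 245 g/cup ÷ 28.35 g/oz ≈ 38 oz
whole-barley flour: (2 cup + 10 tbsp = 2.625 cup) × 7/4 × 120 g/cup ≈ 551 g

cornmeal: 498 g; vegetable oil: 87 g; buttermilk: 38 oz; whole-barley flour: 551 g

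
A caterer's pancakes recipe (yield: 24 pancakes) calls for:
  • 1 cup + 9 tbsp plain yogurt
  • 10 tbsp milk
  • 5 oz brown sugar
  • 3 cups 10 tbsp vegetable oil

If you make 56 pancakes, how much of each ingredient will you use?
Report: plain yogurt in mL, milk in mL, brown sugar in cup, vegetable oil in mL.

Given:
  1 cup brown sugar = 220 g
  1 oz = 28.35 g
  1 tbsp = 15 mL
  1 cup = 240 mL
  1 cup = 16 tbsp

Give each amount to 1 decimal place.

plain yogurt: 875.0 mL; milk: 350.0 mL; brown sugar: 1.5 cup; vegetable oil: 2030.0 mL

Scaling factor: 56/24 = 7/3.
plain yogurt: (1 cup + 9 tbsp = 1.5625 cup) × 7/3 × 240 mL/cup = 875.0 mL
milk: 10 tbsp × 7/3 × 15 mL/tbsp = 350.0 mL
brown sugar: 5 oz × 7/3 × 28.35 g/oz ÷ 220 g/cup ≈ 1.5 cup
vegetable oil: (3 cup + 10 tbsp = 3.625 cup) × 7/3 × 240 mL/cup = 2030.0 mL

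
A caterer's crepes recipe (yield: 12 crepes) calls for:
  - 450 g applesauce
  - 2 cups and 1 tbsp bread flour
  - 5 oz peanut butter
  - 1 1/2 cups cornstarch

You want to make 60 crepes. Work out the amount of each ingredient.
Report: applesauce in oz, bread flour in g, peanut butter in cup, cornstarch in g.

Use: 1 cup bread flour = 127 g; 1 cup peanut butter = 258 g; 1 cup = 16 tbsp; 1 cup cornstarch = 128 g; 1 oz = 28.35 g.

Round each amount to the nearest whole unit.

Scaling factor: 60/12 = 5.
applesauce: 450 g × 5 ÷ 28.35 g/oz ≈ 79 oz
bread flour: (2 cup + 1 tbsp = 2.0625 cup) × 5 × 127 g/cup ≈ 1310 g
peanut butter: 5 oz × 5 × 28.35 g/oz ÷ 258 g/cup ≈ 3 cup
cornstarch: 1.5 cup × 5 × 128 g/cup = 960 g

applesauce: 79 oz; bread flour: 1310 g; peanut butter: 3 cup; cornstarch: 960 g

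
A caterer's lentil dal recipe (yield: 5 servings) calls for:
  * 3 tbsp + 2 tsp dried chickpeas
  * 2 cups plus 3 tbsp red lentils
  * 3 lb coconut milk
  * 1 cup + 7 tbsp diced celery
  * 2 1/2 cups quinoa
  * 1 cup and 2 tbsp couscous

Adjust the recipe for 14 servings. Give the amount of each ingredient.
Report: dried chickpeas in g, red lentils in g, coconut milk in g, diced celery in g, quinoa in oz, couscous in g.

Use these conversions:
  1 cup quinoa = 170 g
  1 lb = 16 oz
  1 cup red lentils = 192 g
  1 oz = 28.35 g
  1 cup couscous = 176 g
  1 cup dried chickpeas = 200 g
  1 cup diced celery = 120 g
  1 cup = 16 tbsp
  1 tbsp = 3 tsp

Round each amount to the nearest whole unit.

dried chickpeas: 128 g; red lentils: 1176 g; coconut milk: 3810 g; diced celery: 483 g; quinoa: 42 oz; couscous: 554 g

Scaling factor: 14/5 = 2.8.
dried chickpeas: (3 tbsp + 2 tsp = 11/3 tbsp) × 14/5 ÷ 16 tbsp/cup × 200 g/cup ≈ 128 g
red lentils: (2 cup + 3 tbsp = 2.1875 cup) × 14/5 × 192 g/cup = 1176 g
coconut milk: 3 lb × 14/5 × 16 oz/lb × 28.35 g/oz ≈ 3810 g
diced celery: (1 cup + 7 tbsp = 1.4375 cup) × 14/5 × 120 g/cup = 483 g
quinoa: 2.5 cup × 14/5 × 170 g/cup ÷ 28.35 g/oz ≈ 42 oz
couscous: (1 cup + 2 tbsp = 1.125 cup) × 14/5 × 176 g/cup ≈ 554 g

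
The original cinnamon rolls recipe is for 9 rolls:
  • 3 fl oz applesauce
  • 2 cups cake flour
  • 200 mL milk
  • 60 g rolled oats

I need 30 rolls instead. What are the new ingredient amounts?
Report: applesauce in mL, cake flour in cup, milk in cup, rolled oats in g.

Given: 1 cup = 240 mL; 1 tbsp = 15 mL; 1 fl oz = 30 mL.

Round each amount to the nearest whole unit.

Scaling factor: 30/9 = 10/3.
applesauce: 3 fl oz × 10/3 × 30 mL/fl oz = 300 mL
cake flour: 2 cup × 10/3 ≈ 7 cup
milk: 200 mL × 10/3 ÷ 240 mL/cup ≈ 3 cup
rolled oats: 60 g × 10/3 = 200 g

applesauce: 300 mL; cake flour: 7 cup; milk: 3 cup; rolled oats: 200 g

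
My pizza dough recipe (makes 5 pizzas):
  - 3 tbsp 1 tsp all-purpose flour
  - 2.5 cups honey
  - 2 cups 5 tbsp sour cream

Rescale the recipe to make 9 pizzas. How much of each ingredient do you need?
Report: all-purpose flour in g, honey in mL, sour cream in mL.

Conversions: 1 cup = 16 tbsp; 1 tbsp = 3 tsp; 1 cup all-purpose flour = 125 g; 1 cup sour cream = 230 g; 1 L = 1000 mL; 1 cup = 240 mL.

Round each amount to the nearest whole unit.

all-purpose flour: 47 g; honey: 1080 mL; sour cream: 999 mL

Scaling factor: 9/5 = 1.8.
all-purpose flour: (3 tbsp + 1 tsp = 10/3 tbsp) × 9/5 ÷ 16 tbsp/cup × 125 g/cup ≈ 47 g
honey: 2.5 cup × 9/5 × 240 mL/cup = 1080 mL
sour cream: (2 cup + 5 tbsp = 2.3125 cup) × 9/5 × 240 mL/cup = 999 mL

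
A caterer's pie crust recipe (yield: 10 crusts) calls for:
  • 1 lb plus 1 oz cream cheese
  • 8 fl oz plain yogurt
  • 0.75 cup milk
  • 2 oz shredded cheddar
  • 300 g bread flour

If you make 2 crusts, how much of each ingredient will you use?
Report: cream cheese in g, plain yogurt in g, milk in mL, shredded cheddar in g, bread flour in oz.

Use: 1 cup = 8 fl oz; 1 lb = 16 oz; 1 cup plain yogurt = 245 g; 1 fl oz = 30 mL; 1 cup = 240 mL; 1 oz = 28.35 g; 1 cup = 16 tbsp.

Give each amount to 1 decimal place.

Scaling factor: 2/10 = 1/5 = 0.2.
cream cheese: (1 lb + 1 oz = 1.0625 lb) × 1/5 × 16 oz/lb × 28.35 g/oz ≈ 96.4 g
plain yogurt: 8 fl oz × 1/5 ÷ 8 fl oz/cup × 245 g/cup = 49.0 g
milk: 0.75 cup × 1/5 × 240 mL/cup = 36.0 mL
shredded cheddar: 2 oz × 1/5 × 28.35 g/oz ≈ 11.3 g
bread flour: 300 g × 1/5 ÷ 28.35 g/oz ≈ 2.1 oz

cream cheese: 96.4 g; plain yogurt: 49.0 g; milk: 36.0 mL; shredded cheddar: 11.3 g; bread flour: 2.1 oz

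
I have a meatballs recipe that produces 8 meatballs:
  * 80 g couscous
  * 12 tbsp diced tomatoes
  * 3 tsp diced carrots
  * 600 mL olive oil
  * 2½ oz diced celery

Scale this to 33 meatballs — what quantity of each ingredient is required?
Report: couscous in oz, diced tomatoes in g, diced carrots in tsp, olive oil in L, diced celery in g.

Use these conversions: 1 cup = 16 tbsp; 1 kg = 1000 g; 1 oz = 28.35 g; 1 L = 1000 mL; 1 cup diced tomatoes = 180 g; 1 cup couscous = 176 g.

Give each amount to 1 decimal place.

couscous: 11.6 oz; diced tomatoes: 556.9 g; diced carrots: 12.4 tsp; olive oil: 2.5 L; diced celery: 292.4 g

Scaling factor: 33/8 = 4.125.
couscous: 80 g × 33/8 ÷ 28.35 g/oz ≈ 11.6 oz
diced tomatoes: 12 tbsp × 33/8 ÷ 16 tbsp/cup × 180 g/cup ≈ 556.9 g
diced carrots: 3 tsp × 33/8 ≈ 12.4 tsp
olive oil: 600 mL × 33/8 ÷ 1000 mL/L ≈ 2.5 L
diced celery: 2.5 oz × 33/8 × 28.35 g/oz ≈ 292.4 g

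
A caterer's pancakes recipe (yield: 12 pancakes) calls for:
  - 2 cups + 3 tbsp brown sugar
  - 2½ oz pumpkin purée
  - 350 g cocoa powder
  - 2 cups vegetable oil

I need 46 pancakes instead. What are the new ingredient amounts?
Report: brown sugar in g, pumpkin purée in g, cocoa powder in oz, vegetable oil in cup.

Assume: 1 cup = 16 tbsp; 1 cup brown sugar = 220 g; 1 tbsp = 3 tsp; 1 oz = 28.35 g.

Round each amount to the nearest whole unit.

Scaling factor: 46/12 = 23/6.
brown sugar: (2 cup + 3 tbsp = 2.1875 cup) × 23/6 × 220 g/cup ≈ 1845 g
pumpkin purée: 2.5 oz × 23/6 × 28.35 g/oz ≈ 272 g
cocoa powder: 350 g × 23/6 ÷ 28.35 g/oz ≈ 47 oz
vegetable oil: 2 cup × 23/6 ≈ 8 cup

brown sugar: 1845 g; pumpkin purée: 272 g; cocoa powder: 47 oz; vegetable oil: 8 cup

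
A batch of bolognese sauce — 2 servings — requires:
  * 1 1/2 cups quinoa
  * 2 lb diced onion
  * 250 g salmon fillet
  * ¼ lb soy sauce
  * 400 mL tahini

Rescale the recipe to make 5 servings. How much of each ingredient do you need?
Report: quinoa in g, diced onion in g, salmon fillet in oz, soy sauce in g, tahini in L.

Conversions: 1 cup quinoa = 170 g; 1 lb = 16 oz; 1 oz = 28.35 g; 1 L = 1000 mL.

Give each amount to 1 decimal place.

Scaling factor: 5/2 = 2.5.
quinoa: 1.5 cup × 5/2 × 170 g/cup = 637.5 g
diced onion: 2 lb × 5/2 × 16 oz/lb × 28.35 g/oz = 2268.0 g
salmon fillet: 250 g × 5/2 ÷ 28.35 g/oz ≈ 22.0 oz
soy sauce: 0.25 lb × 5/2 × 16 oz/lb × 28.35 g/oz = 283.5 g
tahini: 400 mL × 5/2 ÷ 1000 mL/L = 1.0 L

quinoa: 637.5 g; diced onion: 2268.0 g; salmon fillet: 22.0 oz; soy sauce: 283.5 g; tahini: 1.0 L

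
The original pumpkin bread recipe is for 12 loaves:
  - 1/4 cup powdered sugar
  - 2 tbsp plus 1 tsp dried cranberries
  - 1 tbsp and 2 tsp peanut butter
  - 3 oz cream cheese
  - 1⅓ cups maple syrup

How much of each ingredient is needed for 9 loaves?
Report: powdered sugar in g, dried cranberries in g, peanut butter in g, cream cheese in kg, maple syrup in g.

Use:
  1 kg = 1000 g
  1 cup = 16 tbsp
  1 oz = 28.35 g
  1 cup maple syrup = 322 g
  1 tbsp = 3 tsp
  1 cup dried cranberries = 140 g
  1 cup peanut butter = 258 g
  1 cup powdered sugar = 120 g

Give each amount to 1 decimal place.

Scaling factor: 9/12 = 3/4 = 0.75.
powdered sugar: 0.25 cup × 3/4 × 120 g/cup = 22.5 g
dried cranberries: (2 tbsp + 1 tsp = 7/3 tbsp) × 3/4 ÷ 16 tbsp/cup × 140 g/cup ≈ 15.3 g
peanut butter: (1 tbsp + 2 tsp = 5/3 tbsp) × 3/4 ÷ 16 tbsp/cup × 258 g/cup ≈ 20.2 g
cream cheese: 3 oz × 3/4 × 28.35 g/oz ÷ 1000 g/kg ≈ 0.1 kg
maple syrup: 4/3 cup × 3/4 × 322 g/cup = 322.0 g

powdered sugar: 22.5 g; dried cranberries: 15.3 g; peanut butter: 20.2 g; cream cheese: 0.1 kg; maple syrup: 322.0 g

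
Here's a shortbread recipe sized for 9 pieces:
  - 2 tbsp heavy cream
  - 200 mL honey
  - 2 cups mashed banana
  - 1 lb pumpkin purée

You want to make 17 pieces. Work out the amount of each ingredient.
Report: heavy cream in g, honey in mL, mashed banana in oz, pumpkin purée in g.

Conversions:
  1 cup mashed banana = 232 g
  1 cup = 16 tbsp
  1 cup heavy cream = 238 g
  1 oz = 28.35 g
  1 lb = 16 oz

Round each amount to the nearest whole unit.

heavy cream: 56 g; honey: 378 mL; mashed banana: 31 oz; pumpkin purée: 857 g

Scaling factor: 17/9.
heavy cream: 2 tbsp × 17/9 ÷ 16 tbsp/cup × 238 g/cup ≈ 56 g
honey: 200 mL × 17/9 ≈ 378 mL
mashed banana: 2 cup × 17/9 × 232 g/cup ÷ 28.35 g/oz ≈ 31 oz
pumpkin purée: 1 lb × 17/9 × 16 oz/lb × 28.35 g/oz ≈ 857 g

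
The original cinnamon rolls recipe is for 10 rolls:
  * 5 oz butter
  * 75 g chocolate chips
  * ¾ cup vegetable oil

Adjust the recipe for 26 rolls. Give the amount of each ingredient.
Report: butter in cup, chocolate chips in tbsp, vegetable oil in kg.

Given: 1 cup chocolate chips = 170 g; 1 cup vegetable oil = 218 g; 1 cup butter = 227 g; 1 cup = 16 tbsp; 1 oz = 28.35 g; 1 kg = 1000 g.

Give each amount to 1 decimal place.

Scaling factor: 26/10 = 13/5 = 2.6.
butter: 5 oz × 13/5 × 28.35 g/oz ÷ 227 g/cup ≈ 1.6 cup
chocolate chips: 75 g × 13/5 ÷ 170 g/cup × 16 tbsp/cup ≈ 18.4 tbsp
vegetable oil: 0.75 cup × 13/5 × 218 g/cup ÷ 1000 g/kg ≈ 0.4 kg

butter: 1.6 cup; chocolate chips: 18.4 tbsp; vegetable oil: 0.4 kg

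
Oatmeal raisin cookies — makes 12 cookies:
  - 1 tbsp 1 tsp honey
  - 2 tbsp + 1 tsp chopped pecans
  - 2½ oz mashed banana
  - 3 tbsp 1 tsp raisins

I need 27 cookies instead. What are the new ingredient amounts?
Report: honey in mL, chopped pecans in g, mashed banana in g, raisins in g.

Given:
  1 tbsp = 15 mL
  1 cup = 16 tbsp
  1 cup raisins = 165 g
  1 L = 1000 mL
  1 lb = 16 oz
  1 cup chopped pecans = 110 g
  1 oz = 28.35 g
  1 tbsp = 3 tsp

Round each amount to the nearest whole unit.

Scaling factor: 27/12 = 9/4 = 2.25.
honey: (1 tbsp + 1 tsp = 4/3 tbsp) × 9/4 × 15 mL/tbsp = 45 mL
chopped pecans: (2 tbsp + 1 tsp = 7/3 tbsp) × 9/4 ÷ 16 tbsp/cup × 110 g/cup ≈ 36 g
mashed banana: 2.5 oz × 9/4 × 28.35 g/oz ≈ 159 g
raisins: (3 tbsp + 1 tsp = 10/3 tbsp) × 9/4 ÷ 16 tbsp/cup × 165 g/cup ≈ 77 g

honey: 45 mL; chopped pecans: 36 g; mashed banana: 159 g; raisins: 77 g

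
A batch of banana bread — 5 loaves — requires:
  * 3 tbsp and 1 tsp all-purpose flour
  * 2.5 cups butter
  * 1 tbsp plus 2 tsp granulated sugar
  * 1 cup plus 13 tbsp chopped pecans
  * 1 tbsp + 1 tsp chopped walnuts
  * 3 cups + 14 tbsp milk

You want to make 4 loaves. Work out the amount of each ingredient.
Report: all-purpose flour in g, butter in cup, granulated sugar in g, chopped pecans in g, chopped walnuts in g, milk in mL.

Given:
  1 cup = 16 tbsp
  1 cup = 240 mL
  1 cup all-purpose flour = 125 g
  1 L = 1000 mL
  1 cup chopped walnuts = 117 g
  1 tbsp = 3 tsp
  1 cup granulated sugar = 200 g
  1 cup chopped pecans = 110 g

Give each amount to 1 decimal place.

all-purpose flour: 20.8 g; butter: 2.0 cup; granulated sugar: 16.7 g; chopped pecans: 159.5 g; chopped walnuts: 7.8 g; milk: 744.0 mL

Scaling factor: 4/5 = 0.8.
all-purpose flour: (3 tbsp + 1 tsp = 10/3 tbsp) × 4/5 ÷ 16 tbsp/cup × 125 g/cup ≈ 20.8 g
butter: 2.5 cup × 4/5 = 2.0 cup
granulated sugar: (1 tbsp + 2 tsp = 5/3 tbsp) × 4/5 ÷ 16 tbsp/cup × 200 g/cup ≈ 16.7 g
chopped pecans: (1 cup + 13 tbsp = 1.8125 cup) × 4/5 × 110 g/cup = 159.5 g
chopped walnuts: (1 tbsp + 1 tsp = 4/3 tbsp) × 4/5 ÷ 16 tbsp/cup × 117 g/cup = 7.8 g
milk: (3 cup + 14 tbsp = 3.875 cup) × 4/5 × 240 mL/cup = 744.0 mL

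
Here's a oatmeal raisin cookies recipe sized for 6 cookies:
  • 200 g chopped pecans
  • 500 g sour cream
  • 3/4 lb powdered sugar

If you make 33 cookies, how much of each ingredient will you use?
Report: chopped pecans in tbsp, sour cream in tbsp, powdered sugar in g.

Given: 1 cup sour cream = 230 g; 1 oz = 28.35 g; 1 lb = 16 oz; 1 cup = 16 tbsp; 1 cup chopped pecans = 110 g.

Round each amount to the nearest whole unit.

chopped pecans: 160 tbsp; sour cream: 191 tbsp; powdered sugar: 1871 g

Scaling factor: 33/6 = 11/2 = 5.5.
chopped pecans: 200 g × 11/2 ÷ 110 g/cup × 16 tbsp/cup = 160 tbsp
sour cream: 500 g × 11/2 ÷ 230 g/cup × 16 tbsp/cup ≈ 191 tbsp
powdered sugar: 0.75 lb × 11/2 × 16 oz/lb × 28.35 g/oz ≈ 1871 g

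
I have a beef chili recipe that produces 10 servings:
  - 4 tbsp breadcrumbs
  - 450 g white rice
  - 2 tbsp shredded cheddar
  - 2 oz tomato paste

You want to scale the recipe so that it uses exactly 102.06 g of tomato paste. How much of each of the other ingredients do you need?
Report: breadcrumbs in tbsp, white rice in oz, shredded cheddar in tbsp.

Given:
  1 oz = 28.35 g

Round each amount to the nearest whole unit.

breadcrumbs: 7 tbsp; white rice: 29 oz; shredded cheddar: 4 tbsp

The original recipe has 56.7 g of tomato paste, so the scaling factor is 102.06 ÷ 56.7 = 9/5 = 1.8.
breadcrumbs: 4 tbsp × 9/5 ≈ 7 tbsp
white rice: 450 g × 9/5 ÷ 28.35 g/oz ≈ 29 oz
shredded cheddar: 2 tbsp × 9/5 ≈ 4 tbsp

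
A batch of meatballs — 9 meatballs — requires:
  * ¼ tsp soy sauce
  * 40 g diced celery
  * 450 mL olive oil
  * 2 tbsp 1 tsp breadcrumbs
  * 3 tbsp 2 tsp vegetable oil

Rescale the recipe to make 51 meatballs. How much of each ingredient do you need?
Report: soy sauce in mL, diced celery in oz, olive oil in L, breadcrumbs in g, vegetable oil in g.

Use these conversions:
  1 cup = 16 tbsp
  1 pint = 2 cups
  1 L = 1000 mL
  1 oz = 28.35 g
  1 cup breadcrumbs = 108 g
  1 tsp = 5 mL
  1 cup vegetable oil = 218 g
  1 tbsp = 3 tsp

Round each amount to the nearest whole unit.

Scaling factor: 51/9 = 17/3.
soy sauce: 0.25 tsp × 17/3 × 5 mL/tsp ≈ 7 mL
diced celery: 40 g × 17/3 ÷ 28.35 g/oz ≈ 8 oz
olive oil: 450 mL × 17/3 ÷ 1000 mL/L ≈ 3 L
breadcrumbs: (2 tbsp + 1 tsp = 7/3 tbsp) × 17/3 ÷ 16 tbsp/cup × 108 g/cup ≈ 89 g
vegetable oil: (3 tbsp + 2 tsp = 11/3 tbsp) × 17/3 ÷ 16 tbsp/cup × 218 g/cup ≈ 283 g

soy sauce: 7 mL; diced celery: 8 oz; olive oil: 3 L; breadcrumbs: 89 g; vegetable oil: 283 g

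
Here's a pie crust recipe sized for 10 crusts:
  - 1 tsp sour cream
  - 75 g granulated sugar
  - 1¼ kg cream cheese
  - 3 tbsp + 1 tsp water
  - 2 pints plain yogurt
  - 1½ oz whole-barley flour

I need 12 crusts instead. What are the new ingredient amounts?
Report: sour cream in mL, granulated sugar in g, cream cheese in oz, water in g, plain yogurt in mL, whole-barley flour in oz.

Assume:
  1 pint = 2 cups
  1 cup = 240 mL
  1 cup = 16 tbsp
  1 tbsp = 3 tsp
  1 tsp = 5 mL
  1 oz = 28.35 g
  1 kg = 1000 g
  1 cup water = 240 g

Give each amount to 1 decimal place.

sour cream: 6.0 mL; granulated sugar: 90.0 g; cream cheese: 52.9 oz; water: 60.0 g; plain yogurt: 1152.0 mL; whole-barley flour: 1.8 oz

Scaling factor: 12/10 = 6/5 = 1.2.
sour cream: 1 tsp × 6/5 × 5 mL/tsp = 6.0 mL
granulated sugar: 75 g × 6/5 = 90.0 g
cream cheese: 1.25 kg × 6/5 × 1000 g/kg ÷ 28.35 g/oz ≈ 52.9 oz
water: (3 tbsp + 1 tsp = 10/3 tbsp) × 6/5 ÷ 16 tbsp/cup × 240 g/cup = 60.0 g
plain yogurt: 2 pint × 6/5 × 2 cup/pint × 240 mL/cup = 1152.0 mL
whole-barley flour: 1.5 oz × 6/5 = 1.8 oz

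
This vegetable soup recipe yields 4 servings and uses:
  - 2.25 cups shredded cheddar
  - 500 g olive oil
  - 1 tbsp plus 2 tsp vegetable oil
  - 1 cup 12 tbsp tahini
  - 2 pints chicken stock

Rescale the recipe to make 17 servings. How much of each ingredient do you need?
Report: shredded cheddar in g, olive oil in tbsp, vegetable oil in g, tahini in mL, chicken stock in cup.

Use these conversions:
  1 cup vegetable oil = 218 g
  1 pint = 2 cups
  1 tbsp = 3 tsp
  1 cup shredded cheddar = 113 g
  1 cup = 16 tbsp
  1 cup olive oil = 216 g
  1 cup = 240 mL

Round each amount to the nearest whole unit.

shredded cheddar: 1081 g; olive oil: 157 tbsp; vegetable oil: 97 g; tahini: 1785 mL; chicken stock: 17 cup

Scaling factor: 17/4 = 4.25.
shredded cheddar: 2.25 cup × 17/4 × 113 g/cup ≈ 1081 g
olive oil: 500 g × 17/4 ÷ 216 g/cup × 16 tbsp/cup ≈ 157 tbsp
vegetable oil: (1 tbsp + 2 tsp = 5/3 tbsp) × 17/4 ÷ 16 tbsp/cup × 218 g/cup ≈ 97 g
tahini: (1 cup + 12 tbsp = 1.75 cup) × 17/4 × 240 mL/cup = 1785 mL
chicken stock: 2 pint × 17/4 × 2 cup/pint = 17 cup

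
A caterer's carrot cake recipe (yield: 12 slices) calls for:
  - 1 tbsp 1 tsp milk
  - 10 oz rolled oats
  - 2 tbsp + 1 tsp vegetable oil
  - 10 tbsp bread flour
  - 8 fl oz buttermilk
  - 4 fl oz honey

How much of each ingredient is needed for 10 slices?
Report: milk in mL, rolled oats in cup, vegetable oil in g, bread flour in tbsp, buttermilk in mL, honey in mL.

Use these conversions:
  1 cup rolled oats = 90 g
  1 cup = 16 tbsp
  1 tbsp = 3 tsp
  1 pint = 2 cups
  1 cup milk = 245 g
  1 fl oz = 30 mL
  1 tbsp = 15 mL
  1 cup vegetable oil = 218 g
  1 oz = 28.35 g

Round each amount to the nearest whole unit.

milk: 17 mL; rolled oats: 3 cup; vegetable oil: 26 g; bread flour: 8 tbsp; buttermilk: 200 mL; honey: 100 mL

Scaling factor: 10/12 = 5/6.
milk: (1 tbsp + 1 tsp = 4/3 tbsp) × 5/6 × 15 mL/tbsp ≈ 17 mL
rolled oats: 10 oz × 5/6 × 28.35 g/oz ÷ 90 g/cup ≈ 3 cup
vegetable oil: (2 tbsp + 1 tsp = 7/3 tbsp) × 5/6 ÷ 16 tbsp/cup × 218 g/cup ≈ 26 g
bread flour: 10 tbsp × 5/6 ≈ 8 tbsp
buttermilk: 8 fl oz × 5/6 × 30 mL/fl oz = 200 mL
honey: 4 fl oz × 5/6 × 30 mL/fl oz = 100 mL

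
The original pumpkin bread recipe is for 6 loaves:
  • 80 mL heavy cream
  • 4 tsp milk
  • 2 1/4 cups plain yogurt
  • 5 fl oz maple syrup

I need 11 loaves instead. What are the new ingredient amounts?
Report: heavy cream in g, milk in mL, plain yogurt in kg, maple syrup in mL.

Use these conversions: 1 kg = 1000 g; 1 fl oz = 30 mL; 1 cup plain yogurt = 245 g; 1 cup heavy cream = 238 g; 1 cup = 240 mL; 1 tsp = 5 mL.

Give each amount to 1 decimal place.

heavy cream: 145.4 g; milk: 36.7 mL; plain yogurt: 1.0 kg; maple syrup: 275.0 mL

Scaling factor: 11/6.
heavy cream: 80 mL × 11/6 ÷ 240 mL/cup × 238 g/cup ≈ 145.4 g
milk: 4 tsp × 11/6 × 5 mL/tsp ≈ 36.7 mL
plain yogurt: 2.25 cup × 11/6 × 245 g/cup ÷ 1000 g/kg ≈ 1.0 kg
maple syrup: 5 fl oz × 11/6 × 30 mL/fl oz = 275.0 mL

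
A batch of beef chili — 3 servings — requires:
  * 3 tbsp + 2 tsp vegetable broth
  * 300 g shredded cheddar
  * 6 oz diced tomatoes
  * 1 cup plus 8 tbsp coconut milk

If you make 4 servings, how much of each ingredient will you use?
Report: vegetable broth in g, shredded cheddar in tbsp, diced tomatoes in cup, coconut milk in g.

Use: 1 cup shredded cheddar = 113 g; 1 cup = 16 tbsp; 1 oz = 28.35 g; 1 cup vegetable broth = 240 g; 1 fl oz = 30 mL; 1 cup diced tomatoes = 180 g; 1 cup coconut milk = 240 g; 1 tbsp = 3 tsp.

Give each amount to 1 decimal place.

vegetable broth: 73.3 g; shredded cheddar: 56.6 tbsp; diced tomatoes: 1.3 cup; coconut milk: 480.0 g

Scaling factor: 4/3.
vegetable broth: (3 tbsp + 2 tsp = 11/3 tbsp) × 4/3 ÷ 16 tbsp/cup × 240 g/cup ≈ 73.3 g
shredded cheddar: 300 g × 4/3 ÷ 113 g/cup × 16 tbsp/cup ≈ 56.6 tbsp
diced tomatoes: 6 oz × 4/3 × 28.35 g/oz ÷ 180 g/cup ≈ 1.3 cup
coconut milk: (1 cup + 8 tbsp = 1.5 cup) × 4/3 × 240 g/cup = 480.0 g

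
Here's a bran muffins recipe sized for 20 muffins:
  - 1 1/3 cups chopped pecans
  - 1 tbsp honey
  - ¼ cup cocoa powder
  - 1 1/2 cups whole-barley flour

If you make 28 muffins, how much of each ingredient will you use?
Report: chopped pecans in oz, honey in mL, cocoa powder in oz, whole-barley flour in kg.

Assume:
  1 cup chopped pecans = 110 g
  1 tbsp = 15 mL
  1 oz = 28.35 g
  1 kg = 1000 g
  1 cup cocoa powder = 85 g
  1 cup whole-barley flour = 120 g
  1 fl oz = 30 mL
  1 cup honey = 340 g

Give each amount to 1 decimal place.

chopped pecans: 7.2 oz; honey: 21.0 mL; cocoa powder: 1.0 oz; whole-barley flour: 0.3 kg

Scaling factor: 28/20 = 7/5 = 1.4.
chopped pecans: 4/3 cup × 7/5 × 110 g/cup ÷ 28.35 g/oz ≈ 7.2 oz
honey: 1 tbsp × 7/5 × 15 mL/tbsp = 21.0 mL
cocoa powder: 0.25 cup × 7/5 × 85 g/cup ÷ 28.35 g/oz ≈ 1.0 oz
whole-barley flour: 1.5 cup × 7/5 × 120 g/cup ÷ 1000 g/kg ≈ 0.3 kg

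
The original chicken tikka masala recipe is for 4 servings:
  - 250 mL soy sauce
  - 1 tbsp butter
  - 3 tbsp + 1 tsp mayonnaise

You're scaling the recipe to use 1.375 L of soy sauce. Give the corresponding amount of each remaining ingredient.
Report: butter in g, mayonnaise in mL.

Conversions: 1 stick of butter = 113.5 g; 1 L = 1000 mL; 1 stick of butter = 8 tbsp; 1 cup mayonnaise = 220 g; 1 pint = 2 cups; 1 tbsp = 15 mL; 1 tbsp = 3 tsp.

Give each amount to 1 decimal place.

The original recipe has 0.25 L of soy sauce, so the scaling factor is 1.375 ÷ 0.25 = 11/2 = 5.5.
butter: 1 tbsp × 11/2 ÷ 8 tbsp/stick × 113.5 g/stick ≈ 78.0 g
mayonnaise: (3 tbsp + 1 tsp = 10/3 tbsp) × 11/2 × 15 mL/tbsp = 275.0 mL

butter: 78.0 g; mayonnaise: 275.0 mL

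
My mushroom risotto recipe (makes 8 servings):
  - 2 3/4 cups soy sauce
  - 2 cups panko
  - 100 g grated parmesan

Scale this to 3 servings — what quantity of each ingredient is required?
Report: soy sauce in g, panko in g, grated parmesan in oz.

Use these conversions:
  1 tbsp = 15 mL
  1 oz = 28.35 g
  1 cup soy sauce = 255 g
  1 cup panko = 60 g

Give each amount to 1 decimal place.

Scaling factor: 3/8 = 0.375.
soy sauce: 2.75 cup × 3/8 × 255 g/cup ≈ 263.0 g
panko: 2 cup × 3/8 × 60 g/cup = 45.0 g
grated parmesan: 100 g × 3/8 ÷ 28.35 g/oz ≈ 1.3 oz

soy sauce: 263.0 g; panko: 45.0 g; grated parmesan: 1.3 oz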